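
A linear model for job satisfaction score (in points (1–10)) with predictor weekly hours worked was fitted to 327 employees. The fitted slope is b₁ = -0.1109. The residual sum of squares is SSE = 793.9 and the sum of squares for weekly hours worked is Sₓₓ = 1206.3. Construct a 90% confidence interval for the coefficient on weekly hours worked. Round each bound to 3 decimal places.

MSE = SSE/(n − 2) = 793.9/325 = 2.44277.
SE(b₁) = √(MSE/Sₓₓ) = √(2.44277/1206.3) = 0.0450001.
df = n − 2 = 325.
t* = t_{0.05, 325} = 1.649556.
Margin = t* × SE = 1.649556 × 0.0450001 = 0.07423.
CI: -0.1109 ± 0.07423 → (-0.185, -0.037).
With 90% confidence, each one-unit increase in weekly hours worked is associated with a change of between -0.185 and -0.037 points (1–10) in job satisfaction score.

(-0.185, -0.037)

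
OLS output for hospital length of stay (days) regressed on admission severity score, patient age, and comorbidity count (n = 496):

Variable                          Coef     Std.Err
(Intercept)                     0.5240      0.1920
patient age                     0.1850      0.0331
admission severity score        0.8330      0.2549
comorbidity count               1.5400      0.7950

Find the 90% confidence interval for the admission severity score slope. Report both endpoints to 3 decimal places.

Read off: b = 0.8330, SE = 0.2549 for admission severity score.
df = n − k − 1 = 496 − 3 − 1 = 492.
t* = t_{0.05, 492} = 1.647957.
Margin = t* × SE = 1.647957 × 0.2549 = 0.42006.
CI: 0.8330 ± 0.42006 → (0.413, 1.253).

(0.413, 1.253)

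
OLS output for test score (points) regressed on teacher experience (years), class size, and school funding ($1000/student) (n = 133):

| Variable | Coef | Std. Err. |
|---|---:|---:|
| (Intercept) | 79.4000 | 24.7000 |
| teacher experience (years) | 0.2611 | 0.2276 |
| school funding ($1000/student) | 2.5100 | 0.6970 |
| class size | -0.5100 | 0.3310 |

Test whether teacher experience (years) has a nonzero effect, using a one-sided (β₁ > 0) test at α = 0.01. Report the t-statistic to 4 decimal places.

t = 1.1472

Read off: b = 0.2611, SE = 0.2276 for teacher experience (years).
H₀: β₁ = 0 vs H₁: β₁ > 0.
t = 0.2611 / 0.2276 = 1.1472.
df = n − k − 1 = 133 − 3 − 1 = 129.
One-sided p ≈ 0.1267, which is ≥ 0.01, so fail to reject H₀.
The data do not give significant evidence that the true slope on teacher experience (years) is positive, holding the other predictors fixed.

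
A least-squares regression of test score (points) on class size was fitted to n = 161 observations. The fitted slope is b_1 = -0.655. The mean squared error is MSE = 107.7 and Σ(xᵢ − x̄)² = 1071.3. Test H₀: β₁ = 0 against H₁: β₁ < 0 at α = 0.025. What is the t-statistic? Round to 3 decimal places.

t = -2.066

SE(b_1) = √(MSE/Sₓₓ) = √(107.7/1071.3) = 0.317068.
t = -0.655 / 0.317068 = -2.066.
df = n − 2 = 159.
One-sided p ≈ 0.0202, which is < 0.025, so reject H₀.
There is evidence that the true slope on class size is negative.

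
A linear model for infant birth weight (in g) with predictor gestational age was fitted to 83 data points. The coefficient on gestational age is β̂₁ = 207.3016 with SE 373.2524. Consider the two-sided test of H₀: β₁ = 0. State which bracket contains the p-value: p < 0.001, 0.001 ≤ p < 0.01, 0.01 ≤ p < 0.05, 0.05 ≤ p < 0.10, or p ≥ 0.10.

t = 207.3016 / 373.2524 = 0.555.
df = n − 2 = 83 − 2 = 81.
Two-sided p = 2·P(T_{81} > |t|) ≈ 0.5802.
So p ≥ 0.10.

p ≥ 0.10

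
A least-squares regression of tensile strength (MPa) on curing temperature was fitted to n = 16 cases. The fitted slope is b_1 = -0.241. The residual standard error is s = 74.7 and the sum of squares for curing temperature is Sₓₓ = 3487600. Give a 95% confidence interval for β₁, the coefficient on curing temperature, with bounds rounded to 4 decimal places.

(-0.3268, -0.1552)

SE(b_1) = s/√Sₓₓ = 74.7/√3487600 = 0.0399997.
df = n − 2 = 14.
t* = t_{0.025, 14} = 2.144787.
Margin = t* × SE = 2.144787 × 0.0399997 = 0.085791.
CI: -0.241 ± 0.085791 → (-0.3268, -0.1552).
With 95% confidence, each one-unit increase in curing temperature is associated with a change of between -0.3268 and -0.1552 MPa in tensile strength.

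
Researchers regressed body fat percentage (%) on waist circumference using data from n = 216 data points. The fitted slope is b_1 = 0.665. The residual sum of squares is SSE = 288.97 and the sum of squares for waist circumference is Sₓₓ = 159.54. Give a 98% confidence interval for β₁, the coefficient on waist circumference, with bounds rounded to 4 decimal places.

(0.4494, 0.8806)

MSE = SSE/(n − 2) = 288.97/214 = 1.35033.
SE(b_1) = √(MSE/Sₓₓ) = √(1.35033/159.54) = 0.0919993.
df = n − 2 = 214.
t* = t_{0.01, 214} = 2.343899.
Margin = t* × SE = 2.343899 × 0.0919993 = 0.215637.
CI: 0.665 ± 0.215637 → (0.4494, 0.8806).
With 98% confidence, each one-unit increase in waist circumference is associated with a change of between 0.4494 and 0.8806 % in body fat percentage.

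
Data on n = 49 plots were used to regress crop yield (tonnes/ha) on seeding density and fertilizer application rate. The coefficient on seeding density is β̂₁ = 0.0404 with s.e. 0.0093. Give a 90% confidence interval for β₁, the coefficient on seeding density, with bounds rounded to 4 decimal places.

df = n − k − 1 = 49 − 2 − 1 = 46.
t* = t_{0.05, 46} = 1.67866.
Margin = t* × SE = 1.67866 × 0.0093 = 0.015612.
CI: 0.0404 ± 0.015612 → (0.0248, 0.0560).
With 90% confidence, each one-unit increase in seeding density is associated with a change of between 0.0248 and 0.0560 tonnes/ha in crop yield, holding the other predictors fixed.

(0.0248, 0.0560)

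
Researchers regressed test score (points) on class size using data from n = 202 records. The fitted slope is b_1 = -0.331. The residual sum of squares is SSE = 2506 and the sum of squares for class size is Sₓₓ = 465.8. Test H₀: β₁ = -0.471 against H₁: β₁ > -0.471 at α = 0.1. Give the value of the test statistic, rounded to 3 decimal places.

MSE = SSE/(n − 2) = 2506/200 = 12.53.
SE(b_1) = √(MSE/Sₓₓ) = √(12.53/465.8) = 0.164012.
t = (-0.331 − (-0.471)) / 0.164012 = 0.854.
df = n − 2 = 200.
One-sided p ≈ 0.1972, which is ≥ 0.1, so fail to reject H₀.
The data do not give significant evidence that the true slope on class size exceeds -0.471 points per unit.

t = 0.854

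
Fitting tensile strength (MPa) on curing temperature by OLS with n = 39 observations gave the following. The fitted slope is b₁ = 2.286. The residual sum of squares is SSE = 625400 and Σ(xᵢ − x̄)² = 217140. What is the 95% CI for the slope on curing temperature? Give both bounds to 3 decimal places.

MSE = SSE/(n − 2) = 625400/37 = 16902.7.
SE(b₁) = √(MSE/Sₓₓ) = √(16902.7/217140) = 0.279003.
df = n − 2 = 37.
t* = t_{0.025, 37} = 2.026192.
Margin = t* × SE = 2.026192 × 0.279003 = 0.56531.
CI: 2.286 ± 0.56531 → (1.721, 2.851).
With 95% confidence, each one-unit increase in curing temperature is associated with a change of between 1.721 and 2.851 MPa in tensile strength.

(1.721, 2.851)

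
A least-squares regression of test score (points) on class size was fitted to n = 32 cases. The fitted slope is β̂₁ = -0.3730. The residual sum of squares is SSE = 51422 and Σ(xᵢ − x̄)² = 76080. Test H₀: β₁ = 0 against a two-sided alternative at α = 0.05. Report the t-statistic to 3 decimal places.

t = -2.485

MSE = SSE/(n − 2) = 51422/30 = 1714.07.
SE(β̂₁) = √(MSE/Sₓₓ) = √(1714.07/76080) = 0.150099.
t = -0.3730 / 0.150099 = -2.485.
df = n − 2 = 30.
Two-sided p ≈ 0.0188, which is < 0.05, so reject H₀.
There is evidence that class size is associated with test score.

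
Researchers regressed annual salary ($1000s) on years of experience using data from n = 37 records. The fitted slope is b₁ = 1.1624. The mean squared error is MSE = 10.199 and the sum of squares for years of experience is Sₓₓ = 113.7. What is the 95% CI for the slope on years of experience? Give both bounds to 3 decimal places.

(0.554, 1.770)

SE(b₁) = √(MSE/Sₓₓ) = √(10.199/113.7) = 0.299501.
df = n − 2 = 35.
t* = t_{0.025, 35} = 2.030108.
Margin = t* × SE = 2.030108 × 0.299501 = 0.60802.
CI: 1.1624 ± 0.60802 → (0.554, 1.770).
With 95% confidence, each one-unit increase in years of experience is associated with a change of between 0.554 and 1.770 $1000s in annual salary.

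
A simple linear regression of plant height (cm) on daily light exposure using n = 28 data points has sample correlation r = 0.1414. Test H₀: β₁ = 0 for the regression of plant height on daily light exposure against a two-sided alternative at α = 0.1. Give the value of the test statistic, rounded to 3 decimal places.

t = 0.728

t = r·√(n − 2)/√(1 − r²) = 0.1414·√26/√0.980006 = 0.728.
df = n − 2 = 26.
Two-sided p ≈ 0.4729, which is ≥ 0.1, so fail to reject H₀.
The data do not give significant evidence of a linear association between daily light exposure and plant height.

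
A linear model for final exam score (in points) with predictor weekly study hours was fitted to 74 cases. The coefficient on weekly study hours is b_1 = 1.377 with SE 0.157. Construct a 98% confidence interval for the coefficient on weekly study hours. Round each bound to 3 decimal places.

df = n − 2 = 74 − 2 = 72.
t* = t_{0.01, 72} = 2.379262.
Margin = t* × SE = 2.379262 × 0.157 = 0.37354.
CI: 1.377 ± 0.37354 → (1.003, 1.751).
With 98% confidence, each one-unit increase in weekly study hours is associated with a change of between 1.003 and 1.751 points in final exam score.

(1.003, 1.751)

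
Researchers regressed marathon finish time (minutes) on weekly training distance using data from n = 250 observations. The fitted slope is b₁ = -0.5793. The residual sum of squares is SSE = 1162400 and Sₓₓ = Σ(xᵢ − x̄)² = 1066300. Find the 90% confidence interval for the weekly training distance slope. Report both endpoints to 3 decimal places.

MSE = SSE/(n − 2) = 1162400/248 = 4687.1.
SE(b₁) = √(MSE/Sₓₓ) = √(4687.1/1066300) = 0.0662998.
df = n − 2 = 248.
t* = t_{0.05, 248} = 1.651021.
Margin = t* × SE = 1.651021 × 0.0662998 = 0.10946.
CI: -0.5793 ± 0.10946 → (-0.689, -0.470).
With 90% confidence, each one-unit increase in weekly training distance is associated with a change of between -0.689 and -0.470 minutes in marathon finish time.

(-0.689, -0.470)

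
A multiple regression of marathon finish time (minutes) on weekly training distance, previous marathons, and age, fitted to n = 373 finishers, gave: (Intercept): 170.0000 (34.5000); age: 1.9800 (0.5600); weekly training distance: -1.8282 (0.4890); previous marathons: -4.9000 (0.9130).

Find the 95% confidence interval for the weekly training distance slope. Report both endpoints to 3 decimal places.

(-2.790, -0.867)

Read off: b = -1.8282, SE = 0.4890 for weekly training distance.
df = n − k − 1 = 373 − 3 − 1 = 369.
t* = t_{0.025, 369} = 1.966414.
Margin = t* × SE = 1.966414 × 0.4890 = 0.96158.
CI: -1.8282 ± 0.96158 → (-2.790, -0.867).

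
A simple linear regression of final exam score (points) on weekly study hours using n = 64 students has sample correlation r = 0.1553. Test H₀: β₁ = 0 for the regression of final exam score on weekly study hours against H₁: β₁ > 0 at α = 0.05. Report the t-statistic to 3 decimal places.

t = 1.238

t = r·√(n − 2)/√(1 − r²) = 0.1553·√62/√0.975882 = 1.238.
df = n − 2 = 62.
One-sided p ≈ 0.1102, which is ≥ 0.05, so fail to reject H₀.
The data do not give significant evidence of a linear association between weekly study hours and final exam score.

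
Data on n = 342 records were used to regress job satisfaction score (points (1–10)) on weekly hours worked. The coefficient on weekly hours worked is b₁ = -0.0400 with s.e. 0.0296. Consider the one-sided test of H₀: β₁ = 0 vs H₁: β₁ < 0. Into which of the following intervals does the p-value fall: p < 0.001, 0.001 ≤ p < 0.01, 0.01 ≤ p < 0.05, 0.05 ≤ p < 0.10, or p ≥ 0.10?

t = -0.0400 / 0.0296 = -1.351.
df = n − 2 = 342 − 2 = 340.
One-sided p = P(T_{340} < t) ≈ 0.0887.
So 0.05 ≤ p < 0.10.

0.05 ≤ p < 0.10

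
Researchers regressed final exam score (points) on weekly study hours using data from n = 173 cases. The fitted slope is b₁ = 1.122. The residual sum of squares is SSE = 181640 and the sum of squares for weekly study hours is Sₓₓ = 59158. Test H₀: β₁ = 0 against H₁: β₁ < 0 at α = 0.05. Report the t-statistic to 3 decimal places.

MSE = SSE/(n − 2) = 181640/171 = 1062.22.
SE(b₁) = √(MSE/Sₓₓ) = √(1062.22/59158) = 0.133999.
t = 1.122 / 0.133999 = 8.373.
df = n − 2 = 171.
One-sided p ≈ 1.0000, which is ≥ 0.05, so fail to reject H₀.
The data do not give significant evidence that the true slope on weekly study hours is negative.

t = 8.373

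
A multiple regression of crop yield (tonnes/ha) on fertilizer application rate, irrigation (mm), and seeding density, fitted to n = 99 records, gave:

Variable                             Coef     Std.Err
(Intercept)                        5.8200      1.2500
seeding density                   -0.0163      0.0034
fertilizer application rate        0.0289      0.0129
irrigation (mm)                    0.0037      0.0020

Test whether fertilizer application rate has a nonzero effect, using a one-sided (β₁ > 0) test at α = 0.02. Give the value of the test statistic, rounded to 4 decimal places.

t = 2.2403

Read off: b = 0.0289, SE = 0.0129 for fertilizer application rate.
H₀: β₁ = 0 vs H₁: β₁ > 0.
t = 0.0289 / 0.0129 = 2.2403.
df = n − k − 1 = 99 − 3 − 1 = 95.
One-sided p ≈ 0.0137, which is < 0.02, so reject H₀.
There is evidence that the true slope on fertilizer application rate is positive, holding the other predictors fixed.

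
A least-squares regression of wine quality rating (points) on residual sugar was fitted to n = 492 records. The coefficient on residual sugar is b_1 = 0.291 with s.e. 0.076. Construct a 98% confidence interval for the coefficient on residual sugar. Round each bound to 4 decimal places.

(0.1136, 0.4684)

df = n − 2 = 492 − 2 = 490.
t* = t_{0.01, 490} = 2.333982.
Margin = t* × SE = 2.333982 × 0.076 = 0.177383.
CI: 0.291 ± 0.177383 → (0.1136, 0.4684).
With 98% confidence, each one-unit increase in residual sugar is associated with a change of between 0.1136 and 0.4684 points in wine quality rating.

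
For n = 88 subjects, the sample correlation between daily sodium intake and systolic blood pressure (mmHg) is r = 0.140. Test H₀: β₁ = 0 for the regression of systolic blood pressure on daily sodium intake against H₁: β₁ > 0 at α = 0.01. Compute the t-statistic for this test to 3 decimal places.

t = 1.311

t = r·√(n − 2)/√(1 − r²) = 0.140·√86/√0.9804 = 1.311.
df = n − 2 = 86.
One-sided p ≈ 0.0966, which is ≥ 0.01, so fail to reject H₀.
The data do not give significant evidence of a linear association between daily sodium intake and systolic blood pressure.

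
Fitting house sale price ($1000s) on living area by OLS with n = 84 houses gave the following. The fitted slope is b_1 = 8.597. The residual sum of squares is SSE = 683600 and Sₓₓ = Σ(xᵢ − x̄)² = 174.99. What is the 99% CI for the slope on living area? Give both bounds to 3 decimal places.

MSE = SSE/(n − 2) = 683600/82 = 8336.59.
SE(b_1) = √(MSE/Sₓₓ) = √(8336.59/174.99) = 6.9022.
df = n − 2 = 82.
t* = t_{0.005, 82} = 2.637123.
Margin = t* × SE = 2.637123 × 6.9022 = 18.20195.
CI: 8.597 ± 18.20195 → (-9.605, 26.799).
With 99% confidence, each one-unit increase in living area is associated with a change of between -9.605 and 26.799 $1000s in house sale price.

(-9.605, 26.799)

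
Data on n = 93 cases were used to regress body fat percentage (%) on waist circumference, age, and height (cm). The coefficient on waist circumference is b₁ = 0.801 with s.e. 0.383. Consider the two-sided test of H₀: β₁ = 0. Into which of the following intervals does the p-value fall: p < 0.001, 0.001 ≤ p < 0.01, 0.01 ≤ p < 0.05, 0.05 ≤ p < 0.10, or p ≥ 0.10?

0.01 ≤ p < 0.05

t = 0.801 / 0.383 = 2.091.
df = n − k − 1 = 93 − 3 − 1 = 89.
Two-sided p = 2·P(T_{89} > |t|) ≈ 0.0393.
So 0.01 ≤ p < 0.05.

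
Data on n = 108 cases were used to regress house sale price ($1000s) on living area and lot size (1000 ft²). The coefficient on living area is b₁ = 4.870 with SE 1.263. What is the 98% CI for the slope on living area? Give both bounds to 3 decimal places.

df = n − k − 1 = 108 − 2 − 1 = 105.
t* = t_{0.01, 105} = 2.362388.
Margin = t* × SE = 2.362388 × 1.263 = 2.98370.
CI: 4.870 ± 2.98370 → (1.886, 7.854).
With 98% confidence, each one-unit increase in living area is associated with a change of between 1.886 and 7.854 $1000s in house sale price, holding the other predictors fixed.

(1.886, 7.854)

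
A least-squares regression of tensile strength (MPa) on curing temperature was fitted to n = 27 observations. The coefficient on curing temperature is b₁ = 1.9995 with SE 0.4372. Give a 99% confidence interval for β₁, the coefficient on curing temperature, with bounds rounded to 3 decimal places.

(0.781, 3.218)

df = n − 2 = 27 − 2 = 25.
t* = t_{0.005, 25} = 2.787436.
Margin = t* × SE = 2.787436 × 0.4372 = 1.21867.
CI: 1.9995 ± 1.21867 → (0.781, 3.218).
With 99% confidence, each one-unit increase in curing temperature is associated with a change of between 0.781 and 3.218 MPa in tensile strength.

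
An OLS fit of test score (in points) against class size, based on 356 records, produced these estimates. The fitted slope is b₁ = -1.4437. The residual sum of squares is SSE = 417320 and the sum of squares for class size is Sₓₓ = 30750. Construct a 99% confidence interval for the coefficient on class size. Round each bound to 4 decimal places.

MSE = SSE/(n − 2) = 417320/354 = 1178.87.
SE(b₁) = √(MSE/Sₓₓ) = √(1178.87/30750) = 0.195799.
df = n − 2 = 354.
t* = t_{0.005, 354} = 2.589789.
Margin = t* × SE = 2.589789 × 0.195799 = 0.507078.
CI: -1.4437 ± 0.507078 → (-1.9508, -0.9366).
With 99% confidence, each one-unit increase in class size is associated with a change of between -1.9508 and -0.9366 points in test score.

(-1.9508, -0.9366)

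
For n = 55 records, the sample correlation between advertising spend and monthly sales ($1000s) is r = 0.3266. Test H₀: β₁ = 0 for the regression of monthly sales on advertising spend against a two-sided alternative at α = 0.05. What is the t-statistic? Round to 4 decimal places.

t = 2.5156

t = r·√(n − 2)/√(1 − r²) = 0.3266·√53/√0.893332 = 2.5156.
df = n − 2 = 53.
Two-sided p ≈ 0.0149, which is < 0.05, so reject H₀.
There is evidence of a linear association between advertising spend and monthly sales.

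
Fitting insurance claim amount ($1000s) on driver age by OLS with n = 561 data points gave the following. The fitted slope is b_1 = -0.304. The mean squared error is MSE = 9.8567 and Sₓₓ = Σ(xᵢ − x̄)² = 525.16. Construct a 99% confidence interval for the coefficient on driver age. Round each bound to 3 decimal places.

(-0.658, 0.050)

SE(b_1) = √(MSE/Sₓₓ) = √(9.8567/525.16) = 0.137.
df = n − 2 = 559.
t* = t_{0.005, 559} = 2.584653.
Margin = t* × SE = 2.584653 × 0.137 = 0.35410.
CI: -0.304 ± 0.35410 → (-0.658, 0.050).
With 99% confidence, each one-unit increase in driver age is associated with a change of between -0.658 and 0.050 $1000s in insurance claim amount.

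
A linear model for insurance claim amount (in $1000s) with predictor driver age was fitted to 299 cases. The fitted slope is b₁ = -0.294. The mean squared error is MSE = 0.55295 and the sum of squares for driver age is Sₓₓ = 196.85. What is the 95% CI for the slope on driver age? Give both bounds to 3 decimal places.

SE(b₁) = √(MSE/Sₓₓ) = √(0.55295/196.85) = 0.0529999.
df = n − 2 = 297.
t* = t_{0.025, 297} = 1.967984.
Margin = t* × SE = 1.967984 × 0.0529999 = 0.10430.
CI: -0.294 ± 0.10430 → (-0.398, -0.190).
With 95% confidence, each one-unit increase in driver age is associated with a change of between -0.398 and -0.190 $1000s in insurance claim amount.

(-0.398, -0.190)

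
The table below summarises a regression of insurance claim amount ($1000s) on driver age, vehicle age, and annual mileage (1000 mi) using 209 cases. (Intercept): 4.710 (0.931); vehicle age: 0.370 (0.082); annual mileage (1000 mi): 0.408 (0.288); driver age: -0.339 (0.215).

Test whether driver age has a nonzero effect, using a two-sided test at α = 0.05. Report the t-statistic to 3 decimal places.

Read off: b = -0.339, SE = 0.215 for driver age.
H₀: β₁ = 0 vs H₁: β₁ ≠ 0.
t = -0.339 / 0.215 = -1.577.
df = n − k − 1 = 209 − 3 − 1 = 205.
Two-sided p ≈ 0.1164, which is ≥ 0.05, so fail to reject H₀.
The data do not give significant evidence of an association between driver age and insurance claim amount, after adjusting for the other predictors.

t = -1.577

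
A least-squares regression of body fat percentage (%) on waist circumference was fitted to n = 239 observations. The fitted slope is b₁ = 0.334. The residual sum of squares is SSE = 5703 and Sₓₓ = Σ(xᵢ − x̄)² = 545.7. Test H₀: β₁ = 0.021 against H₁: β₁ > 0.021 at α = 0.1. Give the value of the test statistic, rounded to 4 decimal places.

t = 1.4905

MSE = SSE/(n − 2) = 5703/237 = 24.0633.
SE(b₁) = √(MSE/Sₓₓ) = √(24.0633/545.7) = 0.209991.
t = (0.334 − 0.021) / 0.209991 = 1.4905.
df = n − 2 = 237.
One-sided p ≈ 0.0687, which is < 0.1, so reject H₀.
There is evidence that the true slope on waist circumference exceeds 0.021 % per unit.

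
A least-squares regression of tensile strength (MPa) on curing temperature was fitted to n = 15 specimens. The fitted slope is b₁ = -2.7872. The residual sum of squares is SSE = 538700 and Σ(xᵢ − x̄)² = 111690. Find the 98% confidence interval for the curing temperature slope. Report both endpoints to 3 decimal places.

(-4.402, -1.173)

MSE = SSE/(n − 2) = 538700/13 = 41438.5.
SE(b₁) = √(MSE/Sₓₓ) = √(41438.5/111690) = 0.609109.
df = n − 2 = 13.
t* = t_{0.01, 13} = 2.650309.
Margin = t* × SE = 2.650309 × 0.609109 = 1.61433.
CI: -2.7872 ± 1.61433 → (-4.402, -1.173).
With 98% confidence, each one-unit increase in curing temperature is associated with a change of between -4.402 and -1.173 MPa in tensile strength.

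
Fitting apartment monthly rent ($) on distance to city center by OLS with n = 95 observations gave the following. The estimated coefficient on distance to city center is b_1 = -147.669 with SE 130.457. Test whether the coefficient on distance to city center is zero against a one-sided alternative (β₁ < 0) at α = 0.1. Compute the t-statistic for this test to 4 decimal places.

t = -1.1319

H₀: β₁ = 0 vs H₁: β₁ < 0.
t = (b_1 − β₁⁰)/SE = -147.669 / 130.457 = -1.1319.
df = n − 2 = 95 − 2 = 93.
One-sided p ≈ 0.1303, which is ≥ 0.1, so fail to reject H₀.
The data do not give significant evidence that the true slope on distance to city center is negative.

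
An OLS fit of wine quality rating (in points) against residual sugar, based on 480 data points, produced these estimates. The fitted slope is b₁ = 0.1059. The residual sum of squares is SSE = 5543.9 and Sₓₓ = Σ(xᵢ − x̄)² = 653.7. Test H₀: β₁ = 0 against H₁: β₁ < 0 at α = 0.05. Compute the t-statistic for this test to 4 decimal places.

t = 0.7950

MSE = SSE/(n − 2) = 5543.9/478 = 11.5981.
SE(b₁) = √(MSE/Sₓₓ) = √(11.5981/653.7) = 0.1332.
t = 0.1059 / 0.1332 = 0.7950.
df = n − 2 = 478.
One-sided p ≈ 0.7865, which is ≥ 0.05, so fail to reject H₀.
The data do not give significant evidence that the true slope on residual sugar is negative.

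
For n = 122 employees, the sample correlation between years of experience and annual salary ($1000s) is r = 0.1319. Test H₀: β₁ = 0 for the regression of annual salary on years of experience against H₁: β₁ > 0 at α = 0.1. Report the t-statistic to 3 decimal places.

t = r·√(n − 2)/√(1 − r²) = 0.1319·√120/√0.982602 = 1.458.
df = n − 2 = 120.
One-sided p ≈ 0.0738, which is < 0.1, so reject H₀.
There is evidence of a linear association between years of experience and annual salary.

t = 1.458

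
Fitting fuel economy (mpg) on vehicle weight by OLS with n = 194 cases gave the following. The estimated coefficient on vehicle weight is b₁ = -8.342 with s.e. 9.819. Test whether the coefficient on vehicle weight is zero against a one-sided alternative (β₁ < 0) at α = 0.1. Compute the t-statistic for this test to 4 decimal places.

H₀: β₁ = 0 vs H₁: β₁ < 0.
t = (b₁ − β₁⁰)/SE = -8.342 / 9.819 = -0.8496.
df = n − 2 = 194 − 2 = 192.
One-sided p ≈ 0.1983, which is ≥ 0.1, so fail to reject H₀.
The data do not give significant evidence that the true slope on vehicle weight is negative.

t = -0.8496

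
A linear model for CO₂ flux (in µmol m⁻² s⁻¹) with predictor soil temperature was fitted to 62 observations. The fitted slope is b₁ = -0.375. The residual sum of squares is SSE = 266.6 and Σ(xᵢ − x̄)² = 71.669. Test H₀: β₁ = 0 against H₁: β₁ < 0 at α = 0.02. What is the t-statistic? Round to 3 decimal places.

MSE = SSE/(n − 2) = 266.6/60 = 4.44333.
SE(b₁) = √(MSE/Sₓₓ) = √(4.44333/71.669) = 0.248994.
t = -0.375 / 0.248994 = -1.506.
df = n − 2 = 60.
One-sided p ≈ 0.0686, which is ≥ 0.02, so fail to reject H₀.
The data do not give significant evidence that the true slope on soil temperature is negative.

t = -1.506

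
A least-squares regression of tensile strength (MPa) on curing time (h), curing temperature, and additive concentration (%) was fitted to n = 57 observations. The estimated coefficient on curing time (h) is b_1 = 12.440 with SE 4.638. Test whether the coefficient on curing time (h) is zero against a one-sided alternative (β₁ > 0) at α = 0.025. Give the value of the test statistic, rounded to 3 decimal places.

H₀: β₁ = 0 vs H₁: β₁ > 0.
t = (b_1 − β₁⁰)/SE = 12.440 / 4.638 = 2.682.
df = n − k − 1 = 57 − 3 − 1 = 53.
One-sided p ≈ 0.0049, which is < 0.025, so reject H₀.
There is evidence that the true slope on curing time (h) is positive, holding the other predictors fixed.

t = 2.682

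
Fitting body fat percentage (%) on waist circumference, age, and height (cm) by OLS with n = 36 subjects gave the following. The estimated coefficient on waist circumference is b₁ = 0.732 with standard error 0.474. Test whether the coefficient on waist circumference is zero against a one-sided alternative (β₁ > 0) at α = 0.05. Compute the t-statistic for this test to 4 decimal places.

t = 1.5443

H₀: β₁ = 0 vs H₁: β₁ > 0.
t = (b₁ − β₁⁰)/SE = 0.732 / 0.474 = 1.5443.
df = n − k − 1 = 36 − 3 − 1 = 32.
One-sided p ≈ 0.0662, which is ≥ 0.05, so fail to reject H₀.
The data do not give significant evidence that the true slope on waist circumference is positive, holding the other predictors fixed.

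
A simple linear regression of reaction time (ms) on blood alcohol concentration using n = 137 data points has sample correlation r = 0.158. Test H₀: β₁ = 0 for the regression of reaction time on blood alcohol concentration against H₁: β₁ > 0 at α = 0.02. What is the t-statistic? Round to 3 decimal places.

t = r·√(n − 2)/√(1 − r²) = 0.158·√135/√0.975036 = 1.859.
df = n − 2 = 135.
One-sided p ≈ 0.0326, which is ≥ 0.02, so fail to reject H₀.
The data do not give significant evidence of a linear association between blood alcohol concentration and reaction time.

t = 1.859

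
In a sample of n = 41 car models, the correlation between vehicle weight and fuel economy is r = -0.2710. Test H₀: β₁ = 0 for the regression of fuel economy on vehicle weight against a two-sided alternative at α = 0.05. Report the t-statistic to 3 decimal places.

t = r·√(n − 2)/√(1 − r²) = -0.2710·√39/√0.926559 = -1.758.
df = n − 2 = 39.
Two-sided p ≈ 0.0866, which is ≥ 0.05, so fail to reject H₀.
The data do not give significant evidence of a linear association between vehicle weight and fuel economy.

t = -1.758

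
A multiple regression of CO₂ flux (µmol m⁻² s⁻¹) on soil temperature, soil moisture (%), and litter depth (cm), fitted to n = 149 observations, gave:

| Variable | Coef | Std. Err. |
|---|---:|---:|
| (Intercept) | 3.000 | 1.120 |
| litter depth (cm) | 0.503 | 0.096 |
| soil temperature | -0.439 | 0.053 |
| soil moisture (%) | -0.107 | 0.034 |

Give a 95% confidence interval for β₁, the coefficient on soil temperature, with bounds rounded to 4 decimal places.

Read off: b = -0.439, SE = 0.053 for soil temperature.
df = n − k − 1 = 149 − 3 − 1 = 145.
t* = t_{0.025, 145} = 1.97646.
Margin = t* × SE = 1.97646 × 0.053 = 0.104752.
CI: -0.439 ± 0.104752 → (-0.5438, -0.3342).

(-0.5438, -0.3342)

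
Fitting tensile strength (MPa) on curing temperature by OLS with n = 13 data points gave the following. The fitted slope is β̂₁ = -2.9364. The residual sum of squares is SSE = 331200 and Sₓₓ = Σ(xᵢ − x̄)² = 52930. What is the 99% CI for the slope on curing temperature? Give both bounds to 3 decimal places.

MSE = SSE/(n − 2) = 331200/11 = 30109.1.
SE(β̂₁) = √(MSE/Sₓₓ) = √(30109.1/52930) = 0.75422.
df = n − 2 = 11.
t* = t_{0.005, 11} = 3.105807.
Margin = t* × SE = 3.105807 × 0.75422 = 2.34246.
CI: -2.9364 ± 2.34246 → (-5.279, -0.594).
With 99% confidence, each one-unit increase in curing temperature is associated with a change of between -5.279 and -0.594 MPa in tensile strength.

(-5.279, -0.594)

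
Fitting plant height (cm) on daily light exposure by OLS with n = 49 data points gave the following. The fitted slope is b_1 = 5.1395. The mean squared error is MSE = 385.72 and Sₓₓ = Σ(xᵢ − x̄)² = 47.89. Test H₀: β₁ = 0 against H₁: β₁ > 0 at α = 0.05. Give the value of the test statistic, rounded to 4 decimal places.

SE(b_1) = √(MSE/Sₓₓ) = √(385.72/47.89) = 2.83801.
t = 5.1395 / 2.83801 = 1.8110.
df = n − 2 = 47.
One-sided p ≈ 0.0383, which is < 0.05, so reject H₀.
There is evidence that the true slope on daily light exposure is positive.

t = 1.8110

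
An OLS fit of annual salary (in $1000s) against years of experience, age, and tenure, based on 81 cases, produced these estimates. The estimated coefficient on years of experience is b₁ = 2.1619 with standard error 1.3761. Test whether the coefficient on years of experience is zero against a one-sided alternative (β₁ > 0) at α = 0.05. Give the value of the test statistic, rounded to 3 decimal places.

t = 1.571

H₀: β₁ = 0 vs H₁: β₁ > 0.
t = (b₁ − β₁⁰)/SE = 2.1619 / 1.3761 = 1.571.
df = n − k − 1 = 81 − 3 − 1 = 77.
One-sided p ≈ 0.0601, which is ≥ 0.05, so fail to reject H₀.
The data do not give significant evidence that the true slope on years of experience is positive, holding the other predictors fixed.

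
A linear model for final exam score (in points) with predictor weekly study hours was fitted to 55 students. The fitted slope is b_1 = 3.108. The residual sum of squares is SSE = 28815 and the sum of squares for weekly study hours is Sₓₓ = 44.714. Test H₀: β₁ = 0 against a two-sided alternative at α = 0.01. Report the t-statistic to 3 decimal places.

t = 0.891

MSE = SSE/(n − 2) = 28815/53 = 543.679.
SE(b_1) = √(MSE/Sₓₓ) = √(543.679/44.714) = 3.48698.
t = 3.108 / 3.48698 = 0.891.
df = n − 2 = 53.
Two-sided p ≈ 0.3768, which is ≥ 0.01, so fail to reject H₀.
The data do not give significant evidence of an association between weekly study hours and final exam score.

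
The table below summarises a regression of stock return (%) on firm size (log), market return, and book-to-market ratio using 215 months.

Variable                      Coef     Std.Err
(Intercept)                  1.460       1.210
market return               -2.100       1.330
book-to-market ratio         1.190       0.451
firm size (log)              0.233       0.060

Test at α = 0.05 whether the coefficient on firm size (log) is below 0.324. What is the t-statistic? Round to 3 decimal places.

t = -1.517

Read off: b = 0.233, SE = 0.060 for firm size (log).
H₀: β₁ = 0.324 vs H₁: β₁ < 0.324.
t = (0.233 − 0.324) / 0.060 = -1.517.
df = n − k − 1 = 215 − 3 − 1 = 211.
One-sided p ≈ 0.0654, which is ≥ 0.05, so fail to reject H₀.
The data do not give significant evidence that the true slope on firm size (log) is below 0.324 % per unit, holding the other predictors fixed.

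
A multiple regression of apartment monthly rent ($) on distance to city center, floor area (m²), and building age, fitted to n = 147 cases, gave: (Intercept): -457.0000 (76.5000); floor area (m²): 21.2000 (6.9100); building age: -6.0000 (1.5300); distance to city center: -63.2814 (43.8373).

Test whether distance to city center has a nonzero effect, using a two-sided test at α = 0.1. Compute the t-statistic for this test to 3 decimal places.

Read off: b = -63.2814, SE = 43.8373 for distance to city center.
H₀: β₁ = 0 vs H₁: β₁ ≠ 0.
t = -63.2814 / 43.8373 = -1.444.
df = n − k − 1 = 147 − 3 − 1 = 143.
Two-sided p ≈ 0.1511, which is ≥ 0.1, so fail to reject H₀.
The data do not give significant evidence of an association between distance to city center and apartment monthly rent, after adjusting for the other predictors.

t = -1.444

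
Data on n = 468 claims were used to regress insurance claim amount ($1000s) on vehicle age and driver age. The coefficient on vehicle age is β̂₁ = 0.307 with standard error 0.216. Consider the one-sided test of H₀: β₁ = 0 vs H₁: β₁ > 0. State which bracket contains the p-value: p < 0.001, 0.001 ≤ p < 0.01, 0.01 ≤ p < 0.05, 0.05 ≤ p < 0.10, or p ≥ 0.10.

t = 0.307 / 0.216 = 1.421.
df = n − k − 1 = 468 − 2 − 1 = 465.
One-sided p = P(T_{465} > t) ≈ 0.0780.
So 0.05 ≤ p < 0.10.

0.05 ≤ p < 0.10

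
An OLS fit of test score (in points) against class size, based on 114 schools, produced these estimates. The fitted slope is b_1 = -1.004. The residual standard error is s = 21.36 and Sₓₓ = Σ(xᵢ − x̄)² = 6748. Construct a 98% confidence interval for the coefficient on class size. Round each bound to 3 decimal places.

(-1.618, -0.390)

SE(b_1) = s/√Sₓₓ = 21.36/√6748 = 0.260024.
df = n − 2 = 112.
t* = t_{0.01, 112} = 2.360104.
Margin = t* × SE = 2.360104 × 0.260024 = 0.61368.
CI: -1.004 ± 0.61368 → (-1.618, -0.390).
With 98% confidence, each one-unit increase in class size is associated with a change of between -1.618 and -0.390 points in test score.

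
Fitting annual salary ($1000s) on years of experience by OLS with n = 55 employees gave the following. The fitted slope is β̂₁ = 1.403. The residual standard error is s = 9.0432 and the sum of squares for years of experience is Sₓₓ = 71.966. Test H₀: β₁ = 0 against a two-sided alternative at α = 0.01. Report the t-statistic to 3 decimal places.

t = 1.316

SE(β̂₁) = s/√Sₓₓ = 9.0432/√71.966 = 1.066.
t = 1.403 / 1.066 = 1.316.
df = n − 2 = 53.
Two-sided p ≈ 0.1938, which is ≥ 0.01, so fail to reject H₀.
The data do not give significant evidence of an association between years of experience and annual salary.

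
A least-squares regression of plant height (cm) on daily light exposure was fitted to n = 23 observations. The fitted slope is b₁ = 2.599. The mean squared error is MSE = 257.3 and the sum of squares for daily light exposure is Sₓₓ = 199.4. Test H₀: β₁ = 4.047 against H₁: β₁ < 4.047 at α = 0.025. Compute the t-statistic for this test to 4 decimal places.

SE(b₁) = √(MSE/Sₓₓ) = √(257.3/199.4) = 1.13595.
t = (2.599 − 4.047) / 1.13595 = -1.2747.
df = n − 2 = 21.
One-sided p ≈ 0.1082, which is ≥ 0.025, so fail to reject H₀.
The data do not give significant evidence that the true slope on daily light exposure is below 4.047 cm per unit.

t = -1.2747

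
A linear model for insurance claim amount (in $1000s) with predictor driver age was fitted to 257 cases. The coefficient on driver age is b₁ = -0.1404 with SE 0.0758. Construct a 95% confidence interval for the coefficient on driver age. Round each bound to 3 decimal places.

(-0.290, 0.009)

df = n − 2 = 257 − 2 = 255.
t* = t_{0.025, 255} = 1.969311.
Margin = t* × SE = 1.969311 × 0.0758 = 0.14927.
CI: -0.1404 ± 0.14927 → (-0.290, 0.009).
With 95% confidence, each one-unit increase in driver age is associated with a change of between -0.290 and 0.009 $1000s in insurance claim amount.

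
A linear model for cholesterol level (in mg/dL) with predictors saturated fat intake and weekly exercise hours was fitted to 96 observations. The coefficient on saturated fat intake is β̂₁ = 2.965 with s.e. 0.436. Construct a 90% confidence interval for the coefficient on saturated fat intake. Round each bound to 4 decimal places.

df = n − k − 1 = 96 − 2 − 1 = 93.
t* = t_{0.05, 93} = 1.661404.
Margin = t* × SE = 1.661404 × 0.436 = 0.724372.
CI: 2.965 ± 0.724372 → (2.2406, 3.6894).
With 90% confidence, each one-unit increase in saturated fat intake is associated with a change of between 2.2406 and 3.6894 mg/dL in cholesterol level, holding the other predictors fixed.

(2.2406, 3.6894)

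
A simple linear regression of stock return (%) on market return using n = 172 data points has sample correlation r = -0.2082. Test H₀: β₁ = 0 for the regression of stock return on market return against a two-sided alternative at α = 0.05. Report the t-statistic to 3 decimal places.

t = r·√(n − 2)/√(1 − r²) = -0.2082·√170/√0.956653 = -2.775.
df = n − 2 = 170.
Two-sided p ≈ 0.0061, which is < 0.05, so reject H₀.
There is evidence of a linear association between market return and stock return.

t = -2.775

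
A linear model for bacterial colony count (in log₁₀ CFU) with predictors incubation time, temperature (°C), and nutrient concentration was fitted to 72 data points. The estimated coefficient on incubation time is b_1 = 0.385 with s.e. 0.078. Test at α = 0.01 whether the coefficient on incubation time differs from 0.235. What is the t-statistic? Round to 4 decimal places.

t = 1.9231

H₀: β₁ = 0.235 vs H₁: β₁ ≠ 0.235.
t = (b_1 − β₁⁰)/SE = (0.385 − 0.235) / 0.078 = 1.9231.
df = n − k − 1 = 72 − 3 − 1 = 68.
Two-sided p ≈ 0.0587, which is ≥ 0.01, so fail to reject H₀.
The data are consistent with a true slope of 0.235 log₁₀ CFU per unit of incubation time, holding the other predictors fixed.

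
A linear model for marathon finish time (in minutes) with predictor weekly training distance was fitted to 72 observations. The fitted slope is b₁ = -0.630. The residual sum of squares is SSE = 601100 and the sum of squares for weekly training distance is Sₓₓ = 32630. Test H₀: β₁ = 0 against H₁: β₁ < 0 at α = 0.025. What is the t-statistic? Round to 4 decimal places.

t = -1.2281

MSE = SSE/(n − 2) = 601100/70 = 8587.14.
SE(b₁) = √(MSE/Sₓₓ) = √(8587.14/32630) = 0.512998.
t = -0.630 / 0.512998 = -1.2281.
df = n − 2 = 70.
One-sided p ≈ 0.1118, which is ≥ 0.025, so fail to reject H₀.
The data do not give significant evidence that the true slope on weekly training distance is negative.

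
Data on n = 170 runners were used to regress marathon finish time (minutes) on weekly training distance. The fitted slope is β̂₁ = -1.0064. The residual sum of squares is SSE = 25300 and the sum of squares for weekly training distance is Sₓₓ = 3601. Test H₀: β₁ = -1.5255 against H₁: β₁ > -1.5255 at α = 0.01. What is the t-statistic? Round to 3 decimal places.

t = 2.538

MSE = SSE/(n − 2) = 25300/168 = 150.595.
SE(β̂₁) = √(MSE/Sₓₓ) = √(150.595/3601) = 0.2045.
t = (-1.0064 − (-1.5255)) / 0.2045 = 2.538.
df = n − 2 = 168.
One-sided p ≈ 0.0060, which is < 0.01, so reject H₀.
There is evidence that the true slope on weekly training distance exceeds -1.5255 minutes per unit.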